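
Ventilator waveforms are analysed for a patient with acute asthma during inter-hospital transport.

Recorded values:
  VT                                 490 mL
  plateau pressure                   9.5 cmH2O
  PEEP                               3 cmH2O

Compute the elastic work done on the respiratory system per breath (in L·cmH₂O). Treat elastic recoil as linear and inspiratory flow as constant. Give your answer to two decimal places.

1.59

Elastic work ≈ ½ × (Pplat − PEEP) × Vt = 0.5 × (9.5 − 3) × 0.490 L = 0.5 × 6.5 × 0.490 = 1.593 L·cmH2O.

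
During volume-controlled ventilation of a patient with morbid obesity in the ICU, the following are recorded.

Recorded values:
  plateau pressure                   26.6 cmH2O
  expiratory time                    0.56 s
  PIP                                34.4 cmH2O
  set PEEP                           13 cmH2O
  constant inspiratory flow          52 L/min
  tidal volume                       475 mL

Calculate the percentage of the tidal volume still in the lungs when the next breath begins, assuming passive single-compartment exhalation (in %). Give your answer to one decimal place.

16.8

Flow: 52 L/min ÷ 60 = 0.8667 L/s.
R = (PIP − Pplat)/V̇ = (34.4 − 26.6) / 0.8667 = 7.8/0.8667 = 9.0 cmH2O·s/L.
C = Vt/(Pplat − PEEP) = 475.0 / (26.6 − 13) = 475.0/13.6 = 34.926 mL/cmH2O.
τ = R × C = 9.0 × 0.03493 L/cmH2O = 0.3144 s.
Fraction remaining at end-expiration = e^(−Te/τ) = e^(−0.56/0.3144) = 0.1684 → 16.84%.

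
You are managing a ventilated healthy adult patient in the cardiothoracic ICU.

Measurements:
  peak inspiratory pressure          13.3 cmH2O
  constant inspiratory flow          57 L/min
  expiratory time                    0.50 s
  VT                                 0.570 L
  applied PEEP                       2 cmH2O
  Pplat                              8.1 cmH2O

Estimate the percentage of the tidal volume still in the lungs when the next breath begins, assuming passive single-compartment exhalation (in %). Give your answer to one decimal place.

Flow: 57 L/min ÷ 60 = 0.95 L/s.
R = (PIP − Pplat)/V̇ = (13.3 − 8.1) / 0.95 = 5.2/0.95 = 5.474 cmH2O·s/L.
C = Vt/(Pplat − PEEP) = 570.0 / (8.1 − 2) = 570.0/6.1 = 93.443 mL/cmH2O.
τ = R × C = 5.474 × 0.09344 L/cmH2O = 0.5115 s.
Fraction remaining at end-expiration = e^(−Te/τ) = e^(−0.50/0.5115) = 0.3762 → 37.62%.

37.6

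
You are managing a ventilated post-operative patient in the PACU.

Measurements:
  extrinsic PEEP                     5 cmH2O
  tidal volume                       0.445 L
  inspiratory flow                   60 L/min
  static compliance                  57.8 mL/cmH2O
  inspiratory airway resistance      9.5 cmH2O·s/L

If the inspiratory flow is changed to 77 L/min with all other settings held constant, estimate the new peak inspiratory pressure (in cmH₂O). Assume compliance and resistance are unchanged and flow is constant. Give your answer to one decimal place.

24.9

Flow: 60 L/min ÷ 60 = 1 L/s.
New flow: 77 L/min ÷ 60 = 1.2833 L/s.
PIP = Vt/C + R·V̇ + PEEP (constant-flow equation of motion).
Only the resistive term changes: ΔPIP = R × ΔV̇ = 9.5 × (1.2833 − 1) = 9.5 × 0.2833 = 2.691 cmH2O.
Original PIP = 445/57.8 + 9.5×1 + 5 = 22.199 cmH2O; new PIP = 22.199 + (2.691) = 24.89 cmH2O.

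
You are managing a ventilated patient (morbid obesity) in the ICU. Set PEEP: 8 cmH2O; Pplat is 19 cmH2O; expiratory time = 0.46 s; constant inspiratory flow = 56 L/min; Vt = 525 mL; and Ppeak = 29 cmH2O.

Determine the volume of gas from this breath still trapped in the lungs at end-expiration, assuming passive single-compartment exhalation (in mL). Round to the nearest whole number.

214

Flow: 56 L/min ÷ 60 = 0.9333 L/s.
R = (PIP − Pplat)/V̇ = (29 − 19) / 0.9333 = 10.0/0.9333 = 10.715 cmH2O·s/L.
C = Vt/(Pplat − PEEP) = 525.0 / (19 − 8) = 525.0/11.0 = 47.727 mL/cmH2O.
τ = R × C = 10.715 × 0.04773 L/cmH2O = 0.5114 s.
Fraction remaining = e^(−Te/τ) = e^(−0.46/0.5114) = 0.4068.
Trapped volume = 525.0 × 0.4068 = 213.57 mL.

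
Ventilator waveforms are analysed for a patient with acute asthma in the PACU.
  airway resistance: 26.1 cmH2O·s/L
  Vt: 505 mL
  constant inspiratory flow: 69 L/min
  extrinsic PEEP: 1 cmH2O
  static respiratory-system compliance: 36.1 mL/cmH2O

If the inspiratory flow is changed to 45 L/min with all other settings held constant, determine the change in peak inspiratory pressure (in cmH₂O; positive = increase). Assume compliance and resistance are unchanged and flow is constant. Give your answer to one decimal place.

-10.4

Flow: 69 L/min ÷ 60 = 1.15 L/s.
New flow: 45 L/min ÷ 60 = 0.75 L/s.
PIP = Vt/C + R·V̇ + PEEP (constant-flow equation of motion).
Only the resistive term changes: ΔPIP = R × ΔV̇ = 26.1 × (0.75 − 1.15) = 26.1 × -0.4 = -10.44 cmH2O.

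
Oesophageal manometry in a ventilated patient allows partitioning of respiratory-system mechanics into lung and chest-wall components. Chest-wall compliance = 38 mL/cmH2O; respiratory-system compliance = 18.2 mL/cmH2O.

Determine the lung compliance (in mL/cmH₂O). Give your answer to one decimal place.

34.9

1/CL = 1/Crs − 1/Ccw.
1/CL = 1/18.2 − 1/38 = 0.02863.
CL = 34.928 mL/cmH2O.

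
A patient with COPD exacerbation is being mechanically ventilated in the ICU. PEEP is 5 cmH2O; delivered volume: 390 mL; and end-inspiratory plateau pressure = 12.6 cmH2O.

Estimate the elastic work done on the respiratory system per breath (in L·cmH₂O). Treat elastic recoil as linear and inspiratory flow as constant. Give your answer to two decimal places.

Elastic work ≈ ½ × (Pplat − PEEP) × Vt = 0.5 × (12.6 − 5) × 0.390 L = 0.5 × 7.6 × 0.390 = 1.482 L·cmH2O.

1.48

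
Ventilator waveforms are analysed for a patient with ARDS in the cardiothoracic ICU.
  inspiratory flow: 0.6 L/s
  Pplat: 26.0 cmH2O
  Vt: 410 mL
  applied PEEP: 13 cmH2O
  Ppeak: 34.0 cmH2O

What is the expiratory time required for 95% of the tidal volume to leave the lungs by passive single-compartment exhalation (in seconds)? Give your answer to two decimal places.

1.26

R = (PIP − Pplat)/V̇ = (34.0 − 26.0) / 0.6 = 8.0/0.6 = 13.333 cmH2O·s/L.
C = Vt/(Pplat − PEEP) = 410.0 / (26.0 − 13) = 410.0/13.0 = 31.538 mL/cmH2O.
τ = R × C = 13.333 × 0.03154 L/cmH2O = 0.4205 s.
t = −τ·ln(1 − 0.95) = −0.4205·ln(0.05) = 1.26 s.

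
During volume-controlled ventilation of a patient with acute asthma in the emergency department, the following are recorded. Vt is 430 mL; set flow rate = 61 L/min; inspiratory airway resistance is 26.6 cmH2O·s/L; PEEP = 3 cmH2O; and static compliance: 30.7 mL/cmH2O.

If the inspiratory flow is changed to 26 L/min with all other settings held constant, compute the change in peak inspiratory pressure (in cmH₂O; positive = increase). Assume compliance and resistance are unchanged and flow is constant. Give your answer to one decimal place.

Flow: 61 L/min ÷ 60 = 1.0167 L/s.
New flow: 26 L/min ÷ 60 = 0.4333 L/s.
PIP = Vt/C + R·V̇ + PEEP (constant-flow equation of motion).
Only the resistive term changes: ΔPIP = R × ΔV̇ = 26.6 × (0.4333 − 1.0167) = 26.6 × -0.5834 = -15.518 cmH2O.

-15.5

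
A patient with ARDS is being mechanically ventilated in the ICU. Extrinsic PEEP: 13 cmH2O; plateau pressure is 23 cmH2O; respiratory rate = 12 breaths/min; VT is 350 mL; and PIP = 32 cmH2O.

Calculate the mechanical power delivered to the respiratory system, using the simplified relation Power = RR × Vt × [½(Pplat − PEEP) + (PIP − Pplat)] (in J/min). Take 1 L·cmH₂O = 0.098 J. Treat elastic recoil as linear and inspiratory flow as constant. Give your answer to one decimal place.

Per-breath work = Vt × [½(Pplat−PEEP) + (PIP−Pplat)] = 0.350 × [0.5×10.0 + 9.0] = 0.350 × 14.0 = 4.9 L·cmH2O.
Power = 12 × 4.9 = 58.8 L·cmH2O/min.
× 0.098 J/(L·cmH2O) → 5.762 J/min.

5.8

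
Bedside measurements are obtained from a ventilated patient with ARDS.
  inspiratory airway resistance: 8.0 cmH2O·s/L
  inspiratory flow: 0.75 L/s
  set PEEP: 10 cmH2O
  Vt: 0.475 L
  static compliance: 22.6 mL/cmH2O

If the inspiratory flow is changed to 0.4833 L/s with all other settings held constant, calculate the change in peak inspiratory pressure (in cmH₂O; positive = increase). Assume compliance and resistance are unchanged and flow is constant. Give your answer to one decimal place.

PIP = Vt/C + R·V̇ + PEEP (constant-flow equation of motion).
Only the resistive term changes: ΔPIP = R × ΔV̇ = 8.0 × (0.4833 − 0.75) = 8.0 × -0.2667 = -2.134 cmH2O.

-2.1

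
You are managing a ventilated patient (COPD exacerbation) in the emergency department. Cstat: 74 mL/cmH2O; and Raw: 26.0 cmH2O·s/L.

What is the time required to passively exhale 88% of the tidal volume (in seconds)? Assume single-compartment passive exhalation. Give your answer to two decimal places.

4.08

τ = R × C = 26.0 × 74 mL/cmH2O = 26.0 × 0.074 L/cmH2O = 1.924 s.
Exhaled fraction f = 1 − e^(−t/τ) → t = −τ·ln(1 − f) = −1.924·ln(0.12) = 4.079 s.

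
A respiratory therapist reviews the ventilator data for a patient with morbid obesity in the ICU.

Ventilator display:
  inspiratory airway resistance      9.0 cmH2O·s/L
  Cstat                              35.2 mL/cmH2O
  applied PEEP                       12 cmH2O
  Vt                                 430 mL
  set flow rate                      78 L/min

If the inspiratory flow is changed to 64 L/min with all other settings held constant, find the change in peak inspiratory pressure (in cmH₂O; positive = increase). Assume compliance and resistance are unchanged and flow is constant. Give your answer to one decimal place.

Flow: 78 L/min ÷ 60 = 1.3 L/s.
New flow: 64 L/min ÷ 60 = 1.0667 L/s.
PIP = Vt/C + R·V̇ + PEEP (constant-flow equation of motion).
Only the resistive term changes: ΔPIP = R × ΔV̇ = 9.0 × (1.0667 − 1.3) = 9.0 × -0.2333 = -2.1 cmH2O.

-2.1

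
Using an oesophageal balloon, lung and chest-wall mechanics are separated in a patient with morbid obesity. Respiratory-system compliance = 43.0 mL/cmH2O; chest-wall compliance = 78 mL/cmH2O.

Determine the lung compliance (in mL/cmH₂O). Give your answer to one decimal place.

1/CL = 1/Crs − 1/Ccw.
1/CL = 1/43.0 − 1/78 = 0.01044.
CL = 95.785 mL/cmH2O.

95.8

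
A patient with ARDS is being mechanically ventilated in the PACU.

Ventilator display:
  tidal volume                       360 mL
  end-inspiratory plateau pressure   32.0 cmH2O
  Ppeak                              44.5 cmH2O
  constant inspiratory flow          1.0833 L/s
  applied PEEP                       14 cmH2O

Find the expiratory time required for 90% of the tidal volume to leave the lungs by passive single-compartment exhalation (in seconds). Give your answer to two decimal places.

0.53

R = (PIP − Pplat)/V̇ = (44.5 − 32.0) / 1.0833 = 12.5/1.0833 = 11.539 cmH2O·s/L.
C = Vt/(Pplat − PEEP) = 360.0 / (32.0 − 14) = 360.0/18.0 = 20.0 mL/cmH2O.
τ = R × C = 11.539 × 0.02 L/cmH2O = 0.2308 s.
t = −τ·ln(1 − 0.90) = −0.2308·ln(0.1) = 0.5314 s.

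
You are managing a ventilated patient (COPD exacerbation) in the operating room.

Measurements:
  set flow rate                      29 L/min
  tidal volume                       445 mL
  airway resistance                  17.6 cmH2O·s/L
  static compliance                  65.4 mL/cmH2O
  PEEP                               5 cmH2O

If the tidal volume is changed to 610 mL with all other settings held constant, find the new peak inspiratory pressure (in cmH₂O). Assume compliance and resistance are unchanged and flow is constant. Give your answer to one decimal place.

22.8

Flow: 29 L/min ÷ 60 = 0.4833 L/s.
PIP = Vt/C + R·V̇ + PEEP (constant-flow equation of motion).
Only the elastic term changes: ΔPIP = ΔVt / C = (610 − 445) / 65.4 = 2.523 cmH2O.
Original PIP = 445/65.4 + 17.6×0.4833 + 5 = 20.31 cmH2O; new PIP = 20.31 + (2.523) = 22.833 cmH2O.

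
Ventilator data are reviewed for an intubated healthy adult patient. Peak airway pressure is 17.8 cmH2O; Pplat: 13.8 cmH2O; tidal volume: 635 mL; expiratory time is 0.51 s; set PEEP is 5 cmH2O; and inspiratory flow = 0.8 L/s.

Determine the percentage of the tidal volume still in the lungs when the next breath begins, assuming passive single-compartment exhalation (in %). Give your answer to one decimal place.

24.3

R = (PIP − Pplat)/V̇ = (17.8 − 13.8) / 0.8 = 4.0/0.8 = 5.0 cmH2O·s/L.
C = Vt/(Pplat − PEEP) = 635.0 / (13.8 − 5) = 635.0/8.8 = 72.159 mL/cmH2O.
τ = R × C = 5.0 × 0.07216 L/cmH2O = 0.3608 s.
Fraction remaining at end-expiration = e^(−Te/τ) = e^(−0.51/0.3608) = 0.2433 → 24.33%.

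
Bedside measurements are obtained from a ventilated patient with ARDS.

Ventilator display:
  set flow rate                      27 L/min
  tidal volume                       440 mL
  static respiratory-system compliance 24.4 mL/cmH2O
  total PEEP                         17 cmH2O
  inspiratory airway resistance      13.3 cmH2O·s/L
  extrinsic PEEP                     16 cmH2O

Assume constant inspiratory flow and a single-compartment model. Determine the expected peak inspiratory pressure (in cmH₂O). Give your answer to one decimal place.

41.0

Flow: 27 L/min ÷ 60 = 0.45 L/s.
Total PEEP = 17 cmH2O (set 16 + intrinsic 1); this is the baseline alveolar pressure.
Equation of motion (constant flow): PIP = Vt/C + R·V̇ + PEEP.
PIP = 440/24.4 + 13.3×0.45 + 17 = 18.033 + 5.985 + 17 = 41.018 cmH2O.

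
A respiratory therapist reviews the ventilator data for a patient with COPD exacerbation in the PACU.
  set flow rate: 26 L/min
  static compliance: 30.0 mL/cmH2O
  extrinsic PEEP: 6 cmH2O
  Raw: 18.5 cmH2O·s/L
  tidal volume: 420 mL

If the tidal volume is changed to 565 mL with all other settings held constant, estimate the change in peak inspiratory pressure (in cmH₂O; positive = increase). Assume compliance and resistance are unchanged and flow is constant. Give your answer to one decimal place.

4.8

PIP = Vt/C + R·V̇ + PEEP (constant-flow equation of motion).
Only the elastic term changes: ΔPIP = ΔVt / C = (565 − 420) / 30.0 = 4.833 cmH2O.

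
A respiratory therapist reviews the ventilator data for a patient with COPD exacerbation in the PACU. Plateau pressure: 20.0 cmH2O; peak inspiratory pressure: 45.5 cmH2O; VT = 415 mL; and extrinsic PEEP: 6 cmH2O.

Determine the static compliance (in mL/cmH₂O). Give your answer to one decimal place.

29.6

Cstat = Vt / (Pplat − PEEP) = 415 / (20.0 − 6) = 415 / 14.0 = 29.643 mL/cmH2O.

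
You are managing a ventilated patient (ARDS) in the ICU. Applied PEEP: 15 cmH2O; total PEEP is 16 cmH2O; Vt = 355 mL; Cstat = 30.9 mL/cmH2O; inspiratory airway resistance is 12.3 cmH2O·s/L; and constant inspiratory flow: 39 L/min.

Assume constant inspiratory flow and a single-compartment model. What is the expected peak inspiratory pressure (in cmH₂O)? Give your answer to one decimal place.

35.5

Flow: 39 L/min ÷ 60 = 0.65 L/s.
Total PEEP = 16 cmH2O (set 15 + intrinsic 1); this is the baseline alveolar pressure.
Equation of motion (constant flow): PIP = Vt/C + R·V̇ + PEEP.
PIP = 355/30.9 + 12.3×0.65 + 16 = 11.489 + 7.995 + 16 = 35.484 cmH2O.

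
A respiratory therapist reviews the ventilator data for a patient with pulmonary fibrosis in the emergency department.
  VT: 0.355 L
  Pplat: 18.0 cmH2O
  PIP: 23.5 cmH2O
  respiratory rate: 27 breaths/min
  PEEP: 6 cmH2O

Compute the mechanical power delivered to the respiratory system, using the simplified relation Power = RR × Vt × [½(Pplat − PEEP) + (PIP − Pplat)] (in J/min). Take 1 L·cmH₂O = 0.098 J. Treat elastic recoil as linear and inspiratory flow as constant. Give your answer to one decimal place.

10.8

Per-breath work = Vt × [½(Pplat−PEEP) + (PIP−Pplat)] = 0.355 × [0.5×12.0 + 5.5] = 0.355 × 11.5 = 4.083 L·cmH2O.
Power = 27 × 4.083 = 110.24 L·cmH2O/min.
× 0.098 J/(L·cmH2O) → 10.804 J/min.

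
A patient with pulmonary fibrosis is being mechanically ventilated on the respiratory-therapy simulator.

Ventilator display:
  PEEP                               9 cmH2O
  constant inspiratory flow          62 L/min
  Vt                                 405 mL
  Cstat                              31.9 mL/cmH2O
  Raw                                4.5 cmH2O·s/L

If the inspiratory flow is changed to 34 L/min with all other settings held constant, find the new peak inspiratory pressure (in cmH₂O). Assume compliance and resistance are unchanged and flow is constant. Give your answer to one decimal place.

Flow: 62 L/min ÷ 60 = 1.0333 L/s.
New flow: 34 L/min ÷ 60 = 0.5667 L/s.
PIP = Vt/C + R·V̇ + PEEP (constant-flow equation of motion).
Only the resistive term changes: ΔPIP = R × ΔV̇ = 4.5 × (0.5667 − 1.0333) = 4.5 × -0.4666 = -2.1 cmH2O.
Original PIP = 405/31.9 + 4.5×1.0333 + 9 = 26.346 cmH2O; new PIP = 26.346 + (-2.1) = 24.246 cmH2O.

24.2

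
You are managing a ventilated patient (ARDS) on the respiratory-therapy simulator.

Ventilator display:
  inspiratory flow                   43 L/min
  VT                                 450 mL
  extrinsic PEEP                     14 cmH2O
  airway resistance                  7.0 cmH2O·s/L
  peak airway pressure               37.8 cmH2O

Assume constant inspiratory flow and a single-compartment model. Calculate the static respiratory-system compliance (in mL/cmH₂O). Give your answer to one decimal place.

Flow: 43 L/min ÷ 60 = 0.7167 L/s.
Equation of motion (constant flow): PIP = Vt/C + R·V̇ + PEEP.
Vt/C = PIP − R·V̇ − PEEP = 37.8 − 7.0×0.7167 − 14 = 37.8 − 5.017 − 14 = 18.783 cmH2O.
C = Vt / 18.783 = 450 / 18.783 = 23.958 mL/cmH2O.

24.0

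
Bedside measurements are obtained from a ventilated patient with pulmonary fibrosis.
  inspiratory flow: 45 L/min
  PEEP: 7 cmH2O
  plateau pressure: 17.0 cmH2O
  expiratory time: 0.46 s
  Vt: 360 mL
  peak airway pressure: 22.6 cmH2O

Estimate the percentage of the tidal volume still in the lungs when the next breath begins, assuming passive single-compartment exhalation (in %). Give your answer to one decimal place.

18.1

Flow: 45 L/min ÷ 60 = 0.75 L/s.
R = (PIP − Pplat)/V̇ = (22.6 − 17.0) / 0.75 = 5.6/0.75 = 7.467 cmH2O·s/L.
C = Vt/(Pplat − PEEP) = 360.0 / (17.0 − 7) = 360.0/10.0 = 36.0 mL/cmH2O.
τ = R × C = 7.467 × 0.036 L/cmH2O = 0.2688 s.
Fraction remaining at end-expiration = e^(−Te/τ) = e^(−0.46/0.2688) = 0.1806 → 18.06%.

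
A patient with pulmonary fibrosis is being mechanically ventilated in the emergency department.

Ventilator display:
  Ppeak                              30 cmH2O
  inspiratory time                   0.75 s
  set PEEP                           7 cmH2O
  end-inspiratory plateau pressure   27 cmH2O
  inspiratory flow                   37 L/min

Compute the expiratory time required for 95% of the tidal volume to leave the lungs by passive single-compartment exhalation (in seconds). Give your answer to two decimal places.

Flow: 37 L/min ÷ 60 = 0.6167 L/s.
Vt = flow × Ti = 0.6167 L/s × 0.75 s × 1000 mL/L = 462.53 mL.
R = (PIP − Pplat)/V̇ = (30 − 27) / 0.6167 = 3.0/0.6167 = 4.865 cmH2O·s/L.
C = Vt/(Pplat − PEEP) = 462.53 / (27 − 7) = 462.53/20.0 = 23.127 mL/cmH2O.
τ = R × C = 4.865 × 0.02313 L/cmH2O = 0.1125 s.
t = −τ·ln(1 − 0.95) = −0.1125·ln(0.05) = 0.337 s.

0.34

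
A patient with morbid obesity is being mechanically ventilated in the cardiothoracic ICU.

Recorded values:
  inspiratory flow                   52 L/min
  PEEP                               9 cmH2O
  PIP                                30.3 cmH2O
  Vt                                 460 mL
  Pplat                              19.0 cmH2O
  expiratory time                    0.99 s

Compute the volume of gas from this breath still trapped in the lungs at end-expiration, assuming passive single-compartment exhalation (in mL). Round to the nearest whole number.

Flow: 52 L/min ÷ 60 = 0.8667 L/s.
R = (PIP − Pplat)/V̇ = (30.3 − 19.0) / 0.8667 = 11.3/0.8667 = 13.038 cmH2O·s/L.
C = Vt/(Pplat − PEEP) = 460.0 / (19.0 − 9) = 460.0/10.0 = 46.0 mL/cmH2O.
τ = R × C = 13.038 × 0.046 L/cmH2O = 0.5997 s.
Fraction remaining = e^(−Te/τ) = e^(−0.99/0.5997) = 0.1919.
Trapped volume = 460.0 × 0.1919 = 88.274 mL.

88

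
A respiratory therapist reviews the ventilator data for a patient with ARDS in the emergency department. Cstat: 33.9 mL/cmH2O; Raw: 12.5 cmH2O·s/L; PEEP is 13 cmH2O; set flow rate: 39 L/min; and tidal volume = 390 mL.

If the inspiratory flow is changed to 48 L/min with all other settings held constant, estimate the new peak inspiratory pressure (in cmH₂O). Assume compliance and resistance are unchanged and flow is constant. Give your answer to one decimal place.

34.5

Flow: 39 L/min ÷ 60 = 0.65 L/s.
New flow: 48 L/min ÷ 60 = 0.8 L/s.
PIP = Vt/C + R·V̇ + PEEP (constant-flow equation of motion).
Only the resistive term changes: ΔPIP = R × ΔV̇ = 12.5 × (0.8 − 0.65) = 12.5 × 0.15 = 1.875 cmH2O.
Original PIP = 390/33.9 + 12.5×0.65 + 13 = 32.629 cmH2O; new PIP = 32.629 + (1.875) = 34.504 cmH2O.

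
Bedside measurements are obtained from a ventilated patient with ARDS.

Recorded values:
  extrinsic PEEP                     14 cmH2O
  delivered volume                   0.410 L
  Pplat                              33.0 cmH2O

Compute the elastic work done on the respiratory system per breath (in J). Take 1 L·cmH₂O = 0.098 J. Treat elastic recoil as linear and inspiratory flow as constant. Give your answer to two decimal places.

Elastic work ≈ ½ × (Pplat − PEEP) × Vt = 0.5 × (33.0 − 14) × 0.410 L = 0.5 × 19.0 × 0.410 = 3.895 L·cmH2O.
× 0.098 J/(L·cmH2O) → 0.3817 J.

0.38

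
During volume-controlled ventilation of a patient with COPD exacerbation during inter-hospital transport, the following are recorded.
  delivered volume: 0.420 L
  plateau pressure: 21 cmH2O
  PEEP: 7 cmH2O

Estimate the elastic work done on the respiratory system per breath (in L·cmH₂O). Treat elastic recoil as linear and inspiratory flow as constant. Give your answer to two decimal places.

2.94

Elastic work ≈ ½ × (Pplat − PEEP) × Vt = 0.5 × (21 − 7) × 0.420 L = 0.5 × 14.0 × 0.420 = 2.94 L·cmH2O.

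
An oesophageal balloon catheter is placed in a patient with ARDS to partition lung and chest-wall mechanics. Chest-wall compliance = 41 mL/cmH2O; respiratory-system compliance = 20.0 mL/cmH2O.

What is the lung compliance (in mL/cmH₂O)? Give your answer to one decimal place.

1/CL = 1/Crs − 1/Ccw.
1/CL = 1/20.0 − 1/41 = 0.02561.
CL = 39.047 mL/cmH2O.

39.0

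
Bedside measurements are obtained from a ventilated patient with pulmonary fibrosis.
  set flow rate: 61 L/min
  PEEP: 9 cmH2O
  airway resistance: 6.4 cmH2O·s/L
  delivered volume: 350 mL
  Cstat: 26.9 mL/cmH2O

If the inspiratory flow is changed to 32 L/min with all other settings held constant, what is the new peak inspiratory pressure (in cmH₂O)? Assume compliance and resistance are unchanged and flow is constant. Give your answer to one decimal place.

Flow: 61 L/min ÷ 60 = 1.0167 L/s.
New flow: 32 L/min ÷ 60 = 0.5333 L/s.
PIP = Vt/C + R·V̇ + PEEP (constant-flow equation of motion).
Only the resistive term changes: ΔPIP = R × ΔV̇ = 6.4 × (0.5333 − 1.0167) = 6.4 × -0.4834 = -3.094 cmH2O.
Original PIP = 350/26.9 + 6.4×1.0167 + 9 = 28.518 cmH2O; new PIP = 28.518 + (-3.094) = 25.424 cmH2O.

25.4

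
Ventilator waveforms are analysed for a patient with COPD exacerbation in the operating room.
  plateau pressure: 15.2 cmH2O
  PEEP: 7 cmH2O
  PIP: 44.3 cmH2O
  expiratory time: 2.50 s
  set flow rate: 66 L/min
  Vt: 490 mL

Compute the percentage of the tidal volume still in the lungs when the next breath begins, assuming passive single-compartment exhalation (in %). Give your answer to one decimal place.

20.6

Flow: 66 L/min ÷ 60 = 1.1 L/s.
R = (PIP − Pplat)/V̇ = (44.3 − 15.2) / 1.1 = 29.1/1.1 = 26.455 cmH2O·s/L.
C = Vt/(Pplat − PEEP) = 490.0 / (15.2 − 7) = 490.0/8.2 = 59.756 mL/cmH2O.
τ = R × C = 26.455 × 0.05976 L/cmH2O = 1.581 s.
Fraction remaining at end-expiration = e^(−Te/τ) = e^(−2.50/1.581) = 0.2057 → 20.57%.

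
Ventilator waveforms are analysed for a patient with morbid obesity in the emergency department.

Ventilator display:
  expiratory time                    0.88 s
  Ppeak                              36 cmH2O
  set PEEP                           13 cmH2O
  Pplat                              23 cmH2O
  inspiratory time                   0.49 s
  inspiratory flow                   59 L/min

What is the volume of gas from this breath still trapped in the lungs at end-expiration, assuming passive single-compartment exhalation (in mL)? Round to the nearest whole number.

Flow: 59 L/min ÷ 60 = 0.9833 L/s.
Vt = flow × Ti = 0.9833 L/s × 0.49 s × 1000 mL/L = 481.82 mL.
R = (PIP − Pplat)/V̇ = (36 − 23) / 0.9833 = 13.0/0.9833 = 13.221 cmH2O·s/L.
C = Vt/(Pplat − PEEP) = 481.82 / (23 − 13) = 481.82/10.0 = 48.182 mL/cmH2O.
τ = R × C = 13.221 × 0.04818 L/cmH2O = 0.637 s.
Fraction remaining = e^(−Te/τ) = e^(−0.88/0.637) = 0.2512.
Trapped volume = 481.82 × 0.2512 = 121.03 mL.

121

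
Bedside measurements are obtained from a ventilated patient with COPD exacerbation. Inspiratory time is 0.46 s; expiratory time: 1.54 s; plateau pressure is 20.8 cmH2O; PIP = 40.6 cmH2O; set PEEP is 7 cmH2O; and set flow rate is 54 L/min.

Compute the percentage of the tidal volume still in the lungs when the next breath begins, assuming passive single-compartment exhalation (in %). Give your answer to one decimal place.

9.7

Flow: 54 L/min ÷ 60 = 0.9 L/s.
Vt = flow × Ti = 0.9 L/s × 0.46 s × 1000 mL/L = 414.0 mL.
R = (PIP − Pplat)/V̇ = (40.6 − 20.8) / 0.9 = 19.8/0.9 = 22.0 cmH2O·s/L.
C = Vt/(Pplat − PEEP) = 414.0 / (20.8 − 7) = 414.0/13.8 = 30.0 mL/cmH2O.
τ = R × C = 22.0 × 0.03 L/cmH2O = 0.66 s.
Fraction remaining at end-expiration = e^(−Te/τ) = e^(−1.54/0.66) = 0.09697 → 9.697%.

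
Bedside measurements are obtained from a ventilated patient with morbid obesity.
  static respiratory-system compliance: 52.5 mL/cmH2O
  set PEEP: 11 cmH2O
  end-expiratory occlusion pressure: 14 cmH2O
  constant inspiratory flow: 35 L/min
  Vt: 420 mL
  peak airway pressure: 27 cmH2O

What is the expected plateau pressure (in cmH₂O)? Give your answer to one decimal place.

22.0

End-expiratory occlusion gives total PEEP = 14 cmH2O (intrinsic PEEP = 14 − 11 = 3). Use total PEEP for the elastic gradient.
Pplat = PEEPtotal + Vt / Cstat = 14 + 420 / 52.5 = 14 + 8.0 = 22.0 cmH2O.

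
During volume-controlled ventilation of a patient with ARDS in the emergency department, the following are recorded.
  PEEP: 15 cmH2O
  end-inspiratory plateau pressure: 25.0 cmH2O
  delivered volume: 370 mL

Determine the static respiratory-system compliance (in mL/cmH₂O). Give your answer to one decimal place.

37.0

Cstat = Vt / (Pplat − PEEP) = 370 / (25.0 − 15) = 370 / 10.0 = 37.0 mL/cmH2O.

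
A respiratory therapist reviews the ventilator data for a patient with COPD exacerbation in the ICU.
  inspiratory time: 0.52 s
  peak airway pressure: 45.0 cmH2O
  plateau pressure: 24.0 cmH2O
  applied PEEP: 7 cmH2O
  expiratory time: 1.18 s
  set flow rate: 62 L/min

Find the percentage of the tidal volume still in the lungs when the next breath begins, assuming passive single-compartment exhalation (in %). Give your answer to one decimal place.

Flow: 62 L/min ÷ 60 = 1.0333 L/s.
Vt = flow × Ti = 1.0333 L/s × 0.52 s × 1000 mL/L = 537.32 mL.
R = (PIP − Pplat)/V̇ = (45.0 − 24.0) / 1.0333 = 21.0/1.0333 = 20.323 cmH2O·s/L.
C = Vt/(Pplat − PEEP) = 537.32 / (24.0 − 7) = 537.32/17.0 = 31.607 mL/cmH2O.
τ = R × C = 20.323 × 0.03161 L/cmH2O = 0.6424 s.
Fraction remaining at end-expiration = e^(−Te/τ) = e^(−1.18/0.6424) = 0.1593 → 15.93%.

15.9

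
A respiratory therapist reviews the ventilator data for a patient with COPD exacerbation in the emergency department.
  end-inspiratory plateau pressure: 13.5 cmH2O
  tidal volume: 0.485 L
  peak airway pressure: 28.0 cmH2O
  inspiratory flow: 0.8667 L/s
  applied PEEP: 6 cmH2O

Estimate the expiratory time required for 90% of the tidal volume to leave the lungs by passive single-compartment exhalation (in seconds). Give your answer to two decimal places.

2.49

R = (PIP − Pplat)/V̇ = (28.0 − 13.5) / 0.8667 = 14.5/0.8667 = 16.73 cmH2O·s/L.
C = Vt/(Pplat − PEEP) = 485.0 / (13.5 − 6) = 485.0/7.5 = 64.667 mL/cmH2O.
τ = R × C = 16.73 × 0.06467 L/cmH2O = 1.082 s.
t = −τ·ln(1 − 0.90) = −1.082·ln(0.1) = 2.491 s.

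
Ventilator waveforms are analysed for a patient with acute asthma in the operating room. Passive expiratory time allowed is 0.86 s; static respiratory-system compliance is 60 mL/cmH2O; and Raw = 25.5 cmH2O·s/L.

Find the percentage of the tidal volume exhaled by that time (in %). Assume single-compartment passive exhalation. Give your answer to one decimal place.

43.0

τ = R × C = 25.5 × 60 mL/cmH2O = 25.5 × 0.060 L/cmH2O = 1.53 s.
Passive exhalation: V(t)/V₀ = e^(−t/τ) = e^(−0.86/1.53) = 0.57.
Fraction exhaled = 1 − 0.57 = 0.43 → 43.0%.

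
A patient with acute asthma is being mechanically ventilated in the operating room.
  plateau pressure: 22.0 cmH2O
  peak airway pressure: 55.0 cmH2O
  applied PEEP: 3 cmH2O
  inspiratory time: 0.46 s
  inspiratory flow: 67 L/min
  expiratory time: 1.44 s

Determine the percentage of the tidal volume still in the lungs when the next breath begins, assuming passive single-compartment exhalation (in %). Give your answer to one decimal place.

16.5

Flow: 67 L/min ÷ 60 = 1.1167 L/s.
Vt = flow × Ti = 1.1167 L/s × 0.46 s × 1000 mL/L = 513.68 mL.
R = (PIP − Pplat)/V̇ = (55.0 − 22.0) / 1.1167 = 33.0/1.1167 = 29.551 cmH2O·s/L.
C = Vt/(Pplat − PEEP) = 513.68 / (22.0 − 3) = 513.68/19.0 = 27.036 mL/cmH2O.
τ = R × C = 29.551 × 0.02704 L/cmH2O = 0.7991 s.
Fraction remaining at end-expiration = e^(−Te/τ) = e^(−1.44/0.7991) = 0.165 → 16.5%.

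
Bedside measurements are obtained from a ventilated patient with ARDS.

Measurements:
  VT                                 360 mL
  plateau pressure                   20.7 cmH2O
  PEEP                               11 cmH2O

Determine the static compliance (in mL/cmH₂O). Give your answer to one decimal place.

37.1

Cstat = Vt / (Pplat − PEEP) = 360 / (20.7 − 11) = 360 / 9.7 = 37.113 mL/cmH2O.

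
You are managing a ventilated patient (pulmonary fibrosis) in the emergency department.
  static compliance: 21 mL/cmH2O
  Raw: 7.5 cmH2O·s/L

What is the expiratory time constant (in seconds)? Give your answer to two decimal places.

τ = R × C = 7.5 × 21 mL/cmH2O = 7.5 × 0.021 L/cmH2O = 0.1575 s.

0.16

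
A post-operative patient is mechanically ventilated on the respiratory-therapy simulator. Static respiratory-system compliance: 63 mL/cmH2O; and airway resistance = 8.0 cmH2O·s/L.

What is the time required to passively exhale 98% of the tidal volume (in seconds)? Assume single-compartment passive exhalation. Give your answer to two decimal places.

τ = R × C = 8.0 × 63 mL/cmH2O = 8.0 × 0.063 L/cmH2O = 0.504 s.
Exhaled fraction f = 1 − e^(−t/τ) → t = −τ·ln(1 − f) = −0.504·ln(0.02) = 1.972 s.

1.97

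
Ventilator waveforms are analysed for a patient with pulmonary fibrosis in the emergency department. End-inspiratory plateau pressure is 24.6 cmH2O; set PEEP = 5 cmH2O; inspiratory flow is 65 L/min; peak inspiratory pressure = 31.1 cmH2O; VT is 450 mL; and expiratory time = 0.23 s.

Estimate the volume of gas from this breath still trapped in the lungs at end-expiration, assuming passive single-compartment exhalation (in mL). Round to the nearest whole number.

85

Flow: 65 L/min ÷ 60 = 1.0833 L/s.
R = (PIP − Pplat)/V̇ = (31.1 − 24.6) / 1.0833 = 6.5/1.0833 = 6.0 cmH2O·s/L.
C = Vt/(Pplat − PEEP) = 450.0 / (24.6 − 5) = 450.0/19.6 = 22.959 mL/cmH2O.
τ = R × C = 6.0 × 0.02296 L/cmH2O = 0.1378 s.
Fraction remaining = e^(−Te/τ) = e^(−0.23/0.1378) = 0.1884.
Trapped volume = 450.0 × 0.1884 = 84.78 mL.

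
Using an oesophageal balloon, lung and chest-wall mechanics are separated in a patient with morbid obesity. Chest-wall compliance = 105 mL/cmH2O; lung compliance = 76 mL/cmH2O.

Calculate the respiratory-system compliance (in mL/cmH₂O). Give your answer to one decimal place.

Lung and chest wall are elastances in series: 1/Crs = 1/CL + 1/Ccw.
1/Crs = 1/76 + 1/105 = 0.02268.
Crs = 44.092 mL/cmH2O.

44.1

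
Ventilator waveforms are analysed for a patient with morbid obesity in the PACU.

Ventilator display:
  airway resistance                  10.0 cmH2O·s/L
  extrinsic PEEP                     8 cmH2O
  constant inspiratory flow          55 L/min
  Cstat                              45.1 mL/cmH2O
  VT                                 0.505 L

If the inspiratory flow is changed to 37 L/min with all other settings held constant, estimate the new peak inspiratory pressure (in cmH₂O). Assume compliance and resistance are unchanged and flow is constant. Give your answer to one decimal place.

25.4

Flow: 55 L/min ÷ 60 = 0.9167 L/s.
New flow: 37 L/min ÷ 60 = 0.6167 L/s.
PIP = Vt/C + R·V̇ + PEEP (constant-flow equation of motion).
Only the resistive term changes: ΔPIP = R × ΔV̇ = 10.0 × (0.6167 − 0.9167) = 10.0 × -0.3 = -3.0 cmH2O.
Original PIP = 505/45.1 + 10.0×0.9167 + 8 = 28.364 cmH2O; new PIP = 28.364 + (-3.0) = 25.364 cmH2O.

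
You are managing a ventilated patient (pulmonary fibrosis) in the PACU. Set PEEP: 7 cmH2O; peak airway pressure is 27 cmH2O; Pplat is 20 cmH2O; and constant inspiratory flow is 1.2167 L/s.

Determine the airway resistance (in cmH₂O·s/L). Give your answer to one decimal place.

Raw = (PIP − Pplat) / flow = (27 − 20) / 1.2167 = 7.0 / 1.2167 = 5.753 cmH2O·s/L.

5.8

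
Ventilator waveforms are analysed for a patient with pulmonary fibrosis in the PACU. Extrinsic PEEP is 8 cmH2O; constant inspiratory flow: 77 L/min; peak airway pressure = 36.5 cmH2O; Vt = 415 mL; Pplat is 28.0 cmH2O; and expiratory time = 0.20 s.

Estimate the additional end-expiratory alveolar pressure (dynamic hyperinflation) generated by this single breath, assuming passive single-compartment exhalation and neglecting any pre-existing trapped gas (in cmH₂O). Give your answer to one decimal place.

Flow: 77 L/min ÷ 60 = 1.2833 L/s.
R = (PIP − Pplat)/V̇ = (36.5 − 28.0) / 1.2833 = 8.5/1.2833 = 6.624 cmH2O·s/L.
C = Vt/(Pplat − PEEP) = 415.0 / (28.0 − 8) = 415.0/20.0 = 20.75 mL/cmH2O.
τ = R × C = 6.624 × 0.02075 L/cmH2O = 0.1374 s.
Fraction remaining = e^(−Te/τ) = e^(−0.20/0.1374) = 0.2333; trapped volume = 415.0 × 0.2333 = 96.82 mL.
Additional alveolar pressure from trapping ≈ V_trapped / C = 96.82 / 20.75 = 4.666 cmH2O.

4.7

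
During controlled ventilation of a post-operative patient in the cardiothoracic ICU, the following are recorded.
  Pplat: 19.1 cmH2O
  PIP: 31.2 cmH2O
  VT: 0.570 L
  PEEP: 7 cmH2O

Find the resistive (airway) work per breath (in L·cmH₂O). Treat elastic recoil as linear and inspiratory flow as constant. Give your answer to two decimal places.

With constant inspiratory flow the resistive pressure is constant at PIP − Pplat = 31.2 − 19.1 = 12.1 cmH2O, so resistive work = 12.1 × 0.570 = 6.897 L·cmH2O.

6.90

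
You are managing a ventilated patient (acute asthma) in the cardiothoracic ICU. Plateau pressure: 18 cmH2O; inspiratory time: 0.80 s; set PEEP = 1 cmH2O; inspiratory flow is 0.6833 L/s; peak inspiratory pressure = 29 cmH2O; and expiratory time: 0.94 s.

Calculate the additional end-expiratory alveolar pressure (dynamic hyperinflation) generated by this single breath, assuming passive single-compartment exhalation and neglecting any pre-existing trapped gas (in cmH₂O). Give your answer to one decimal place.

2.8

Vt = flow × Ti = 0.6833 L/s × 0.80 s × 1000 mL/L = 546.64 mL.
R = (PIP − Pplat)/V̇ = (29 − 18) / 0.6833 = 11.0/0.6833 = 16.098 cmH2O·s/L.
C = Vt/(Pplat − PEEP) = 546.64 / (18 − 1) = 546.64/17.0 = 32.155 mL/cmH2O.
τ = R × C = 16.098 × 0.03216 L/cmH2O = 0.5177 s.
Fraction remaining = e^(−Te/τ) = e^(−0.94/0.5177) = 0.1627; trapped volume = 546.64 × 0.1627 = 88.938 mL.
Additional alveolar pressure from trapping ≈ V_trapped / C = 88.938 / 32.155 = 2.766 cmH2O.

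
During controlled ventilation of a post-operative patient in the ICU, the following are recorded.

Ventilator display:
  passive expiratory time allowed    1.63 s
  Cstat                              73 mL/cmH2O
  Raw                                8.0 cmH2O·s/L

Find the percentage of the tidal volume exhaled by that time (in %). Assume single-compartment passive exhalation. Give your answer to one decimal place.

93.9

τ = R × C = 8.0 × 73 mL/cmH2O = 8.0 × 0.073 L/cmH2O = 0.584 s.
Passive exhalation: V(t)/V₀ = e^(−t/τ) = e^(−1.63/0.584) = 0.06135.
Fraction exhaled = 1 − 0.06135 = 0.9387 → 93.87%.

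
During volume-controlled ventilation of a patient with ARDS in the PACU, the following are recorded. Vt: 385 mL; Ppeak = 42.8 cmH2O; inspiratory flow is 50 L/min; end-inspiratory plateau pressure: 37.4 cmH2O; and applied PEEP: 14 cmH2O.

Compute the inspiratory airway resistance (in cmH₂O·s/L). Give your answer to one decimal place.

6.5

Flow: 50 L/min ÷ 60 = 0.8333 L/s.
Raw = (PIP − Pplat) / flow = (42.8 − 37.4) / 0.8333 = 5.4 / 0.8333 = 6.48 cmH2O·s/L.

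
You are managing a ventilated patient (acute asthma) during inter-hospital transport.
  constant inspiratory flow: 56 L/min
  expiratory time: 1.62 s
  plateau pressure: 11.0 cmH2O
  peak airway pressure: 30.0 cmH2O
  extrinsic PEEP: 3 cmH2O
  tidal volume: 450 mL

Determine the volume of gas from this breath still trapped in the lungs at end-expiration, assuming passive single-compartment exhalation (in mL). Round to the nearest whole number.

Flow: 56 L/min ÷ 60 = 0.9333 L/s.
R = (PIP − Pplat)/V̇ = (30.0 − 11.0) / 0.9333 = 19.0/0.9333 = 20.358 cmH2O·s/L.
C = Vt/(Pplat − PEEP) = 450.0 / (11.0 − 3) = 450.0/8.0 = 56.25 mL/cmH2O.
τ = R × C = 20.358 × 0.05625 L/cmH2O = 1.145 s.
Fraction remaining = e^(−Te/τ) = e^(−1.62/1.145) = 0.243.
Trapped volume = 450.0 × 0.243 = 109.35 mL.

109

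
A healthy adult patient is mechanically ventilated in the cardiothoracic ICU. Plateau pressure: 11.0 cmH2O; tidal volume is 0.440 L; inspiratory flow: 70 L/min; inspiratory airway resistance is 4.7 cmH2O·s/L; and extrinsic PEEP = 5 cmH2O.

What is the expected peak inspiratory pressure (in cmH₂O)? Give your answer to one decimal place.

16.5

Flow: 70 L/min ÷ 60 = 1.1667 L/s.
PIP = Pplat + Raw × flow = 11.0 + 4.7 × 1.1667 = 11.0 + 5.483 = 16.483 cmH2O.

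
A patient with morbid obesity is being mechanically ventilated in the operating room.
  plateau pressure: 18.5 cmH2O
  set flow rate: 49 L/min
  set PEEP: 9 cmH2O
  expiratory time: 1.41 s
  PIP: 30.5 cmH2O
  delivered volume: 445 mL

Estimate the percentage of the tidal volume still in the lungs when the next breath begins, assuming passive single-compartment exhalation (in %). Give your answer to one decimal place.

12.9

Flow: 49 L/min ÷ 60 = 0.8167 L/s.
R = (PIP − Pplat)/V̇ = (30.5 − 18.5) / 0.8167 = 12.0/0.8167 = 14.693 cmH2O·s/L.
C = Vt/(Pplat − PEEP) = 445.0 / (18.5 − 9) = 445.0/9.5 = 46.842 mL/cmH2O.
τ = R × C = 14.693 × 0.04684 L/cmH2O = 0.6882 s.
Fraction remaining at end-expiration = e^(−Te/τ) = e^(−1.41/0.6882) = 0.1289 → 12.89%.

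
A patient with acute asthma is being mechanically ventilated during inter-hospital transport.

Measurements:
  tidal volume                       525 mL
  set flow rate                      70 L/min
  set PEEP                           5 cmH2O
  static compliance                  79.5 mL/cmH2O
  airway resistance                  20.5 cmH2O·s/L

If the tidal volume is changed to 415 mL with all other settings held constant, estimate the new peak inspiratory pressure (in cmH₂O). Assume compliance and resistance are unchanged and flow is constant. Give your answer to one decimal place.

34.1

Flow: 70 L/min ÷ 60 = 1.1667 L/s.
PIP = Vt/C + R·V̇ + PEEP (constant-flow equation of motion).
Only the elastic term changes: ΔPIP = ΔVt / C = (415 − 525) / 79.5 = -1.384 cmH2O.
Original PIP = 525/79.5 + 20.5×1.1667 + 5 = 35.521 cmH2O; new PIP = 35.521 + (-1.384) = 34.137 cmH2O.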